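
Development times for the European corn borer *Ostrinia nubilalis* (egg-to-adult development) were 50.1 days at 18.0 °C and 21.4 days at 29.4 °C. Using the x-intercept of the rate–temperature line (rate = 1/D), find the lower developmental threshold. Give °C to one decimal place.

9.5 °C

Equal thermal constants: D₁(T₁ − T_b) = D₂(T₂ − T_b).
50.1·(18.0 − T_b) = 21.4·(29.4 − T_b)
T_b = (50.1·18.0 − 21.4·29.4) / (50.1 − 21.4) = 272.64 / 28.7 = 9.500 °C ≈ 9.5 °C.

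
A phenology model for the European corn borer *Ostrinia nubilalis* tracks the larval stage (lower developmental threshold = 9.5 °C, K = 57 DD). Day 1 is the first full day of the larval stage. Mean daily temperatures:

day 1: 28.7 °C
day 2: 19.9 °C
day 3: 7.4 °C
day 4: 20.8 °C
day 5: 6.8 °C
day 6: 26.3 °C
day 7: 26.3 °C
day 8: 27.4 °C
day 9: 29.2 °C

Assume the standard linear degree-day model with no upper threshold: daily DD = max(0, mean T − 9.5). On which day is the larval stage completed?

day 6

Daily DD above 9.5 °C: 19.2, 10.4, 0.0, 11.3, 0.0, 16.8, 16.8, 17.9, 19.7.
Cumulative: 19.2, 29.6, 29.6, 40.9, 40.9, 57.7, 74.5, 92.4, 112.1.
The total first reaches 57 DD on day 6.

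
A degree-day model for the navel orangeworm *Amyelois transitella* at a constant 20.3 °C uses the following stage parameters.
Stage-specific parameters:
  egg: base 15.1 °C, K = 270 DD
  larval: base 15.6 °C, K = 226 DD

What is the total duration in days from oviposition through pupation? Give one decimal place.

100.0 days

egg: 270 / (20.3 − 15.1) = 270 / 5.2 = 51.923 d.
larval: 226 / (20.3 − 15.6) = 226 / 4.7 = 48.085 d.
Sum = 100.008 ≈ 100.0 days.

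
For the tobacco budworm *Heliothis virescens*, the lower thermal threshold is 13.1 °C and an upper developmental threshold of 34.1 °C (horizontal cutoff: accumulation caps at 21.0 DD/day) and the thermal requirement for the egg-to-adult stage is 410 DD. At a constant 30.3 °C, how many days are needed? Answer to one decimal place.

Daily accumulation = 30.3 − 13.1 = 17.2 DD/day.
Duration = 410 / 17.2 = 23.837 ≈ 23.8 days.

23.8 days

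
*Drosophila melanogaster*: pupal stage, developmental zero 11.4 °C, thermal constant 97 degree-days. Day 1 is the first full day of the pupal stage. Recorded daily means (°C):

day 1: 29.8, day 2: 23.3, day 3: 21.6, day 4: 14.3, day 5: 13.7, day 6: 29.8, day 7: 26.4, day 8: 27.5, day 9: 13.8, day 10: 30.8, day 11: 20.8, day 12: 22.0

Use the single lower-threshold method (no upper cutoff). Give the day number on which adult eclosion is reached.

Daily DD above 11.4 °C: 18.4, 11.9, 10.2, 2.9, 2.3, 18.4, 15.0, 16.1, 2.4, 19.4, 9.4, 10.6.
Cumulative: 18.4, 30.3, 40.5, 43.4, 45.7, 64.1, 79.1, 95.2, 97.6, 117.0, 126.4, 137.0.
The total first reaches 97 DD on day 9.

day 9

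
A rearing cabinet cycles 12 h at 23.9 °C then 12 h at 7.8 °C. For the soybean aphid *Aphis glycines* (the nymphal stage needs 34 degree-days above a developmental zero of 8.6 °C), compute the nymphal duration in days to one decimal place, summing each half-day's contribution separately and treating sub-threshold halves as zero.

4.4 days

Day half: max(0, 23.9 − 8.6) × 0.5 = 15.3 × 0.5 = 7.65 DD.
Night half: max(0, 7.8 − 8.6) × 0.5 = 0.0 × 0.5 = 0.00 DD.
Per 24 h: 7.65 DD/day.
Duration = 34 / 7.65 = 4.444 ≈ 4.4 days.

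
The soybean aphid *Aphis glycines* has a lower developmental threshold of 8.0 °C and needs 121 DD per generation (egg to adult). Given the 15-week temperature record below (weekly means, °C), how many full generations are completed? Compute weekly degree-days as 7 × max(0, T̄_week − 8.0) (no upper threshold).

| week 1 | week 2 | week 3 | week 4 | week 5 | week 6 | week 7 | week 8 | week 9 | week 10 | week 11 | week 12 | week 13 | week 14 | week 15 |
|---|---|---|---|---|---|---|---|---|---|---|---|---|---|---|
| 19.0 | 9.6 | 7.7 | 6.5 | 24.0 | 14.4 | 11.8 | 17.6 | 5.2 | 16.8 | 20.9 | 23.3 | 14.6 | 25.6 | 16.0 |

Weekly DD (7 × max(0, T̄ − 8.0)): 77.0, 11.2, 0.0, 0.0, 112.0, 44.8, 26.6, 67.2, 0.0, 61.6, 90.3, 107.1, 46.2, 123.2, 56.0.
Season total = 823.2 DD.
Complete generations = ⌊823.2 / 121⌋ = 6.

6 generations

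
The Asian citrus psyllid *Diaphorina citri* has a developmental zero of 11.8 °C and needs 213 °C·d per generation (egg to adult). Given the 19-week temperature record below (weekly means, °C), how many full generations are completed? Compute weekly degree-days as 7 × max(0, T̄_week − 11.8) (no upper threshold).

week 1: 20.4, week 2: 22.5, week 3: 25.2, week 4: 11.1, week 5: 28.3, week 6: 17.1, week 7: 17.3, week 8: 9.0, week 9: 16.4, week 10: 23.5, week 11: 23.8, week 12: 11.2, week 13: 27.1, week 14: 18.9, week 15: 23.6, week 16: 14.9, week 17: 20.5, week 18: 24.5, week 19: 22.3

Weekly DD (7 × max(0, T̄ − 11.8)): 60.2, 74.9, 93.8, 0.0, 115.5, 37.1, 38.5, 0.0, 32.2, 81.9, 84.0, 0.0, 107.1, 49.7, 82.6, 21.7, 60.9, 88.9, 73.5.
Season total = 1102.5 DD.
Complete generations = ⌊1102.5 / 213⌋ = 5.

5 generations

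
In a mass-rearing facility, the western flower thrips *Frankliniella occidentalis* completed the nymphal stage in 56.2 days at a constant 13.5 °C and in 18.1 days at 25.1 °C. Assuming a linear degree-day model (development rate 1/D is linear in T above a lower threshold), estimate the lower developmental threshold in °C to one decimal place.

Linear rate model ⇒ the product D·(T − T_b) is constant across temperatures.
56.2·(13.5 − T_b) = 18.1·(25.1 − T_b)
T_b = (56.2·13.5 − 18.1·25.1) / (56.2 − 18.1) = 304.39 / 38.1 = 7.989 °C ≈ 8.0 °C.

8.0 °C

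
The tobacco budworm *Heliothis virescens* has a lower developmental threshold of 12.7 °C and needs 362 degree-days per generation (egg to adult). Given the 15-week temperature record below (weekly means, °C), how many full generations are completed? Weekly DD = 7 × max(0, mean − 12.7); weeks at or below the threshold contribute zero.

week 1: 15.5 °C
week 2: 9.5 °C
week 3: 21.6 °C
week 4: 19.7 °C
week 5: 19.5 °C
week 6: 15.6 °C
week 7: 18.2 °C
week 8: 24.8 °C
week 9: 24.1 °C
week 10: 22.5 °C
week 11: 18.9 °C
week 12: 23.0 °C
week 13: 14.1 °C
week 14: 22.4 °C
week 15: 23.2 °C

Weekly DD (7 × max(0, T̄ − 12.7)): 19.6, 0.0, 62.3, 49.0, 47.6, 20.3, 38.5, 84.7, 79.8, 68.6, 43.4, 72.1, 9.8, 67.9, 73.5.
Season total = 737.1 DD.
Complete generations = ⌊737.1 / 362⌋ = 2.

2 generations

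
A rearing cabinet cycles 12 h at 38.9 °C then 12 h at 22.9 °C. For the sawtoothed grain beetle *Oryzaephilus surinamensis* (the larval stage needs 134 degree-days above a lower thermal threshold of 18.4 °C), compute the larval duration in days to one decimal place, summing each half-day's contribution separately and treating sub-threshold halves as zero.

Day half: max(0, 38.9 − 18.4) × 0.5 = 20.5 × 0.5 = 10.25 DD.
Night half: max(0, 22.9 − 18.4) × 0.5 = 4.5 × 0.5 = 2.25 DD.
Per 24 h: 12.50 DD/day.
Duration = 134 / 12.50 = 10.720 ≈ 10.7 days.

10.7 days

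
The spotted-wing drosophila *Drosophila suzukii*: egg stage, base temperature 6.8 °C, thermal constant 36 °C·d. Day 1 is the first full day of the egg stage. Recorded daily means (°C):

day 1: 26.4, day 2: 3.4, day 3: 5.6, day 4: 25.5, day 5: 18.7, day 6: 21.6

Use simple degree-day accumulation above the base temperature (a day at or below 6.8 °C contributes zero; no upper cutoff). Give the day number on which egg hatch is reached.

day 4

Daily DD above 6.8 °C: 19.6, 0.0, 0.0, 18.7, 11.9, 14.8.
Cumulative: 19.6, 19.6, 19.6, 38.3, 50.2, 65.0.
The total first reaches 36 DD on day 4.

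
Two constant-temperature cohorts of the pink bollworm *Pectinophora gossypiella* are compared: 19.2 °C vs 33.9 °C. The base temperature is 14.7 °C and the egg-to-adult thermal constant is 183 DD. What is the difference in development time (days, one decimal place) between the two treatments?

At 19.2 °C: 183 / (19.2 − 14.7) = 183 / 4.5 = 40.667 d.
At 33.9 °C: 183 / (33.9 − 14.7) = 183 / 19.2 = 9.531 d.
Difference = |40.667 − 9.531| = 31.135 ≈ 31.1 days.

31.1 days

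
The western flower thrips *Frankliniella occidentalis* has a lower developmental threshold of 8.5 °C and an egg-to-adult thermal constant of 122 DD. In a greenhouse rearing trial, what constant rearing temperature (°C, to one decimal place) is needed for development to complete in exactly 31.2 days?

Required daily accumulation = 122 / 31.2 = 3.910 DD/day.
T = T_base + 3.910 = 8.5 + 3.910 = 12.410 ≈ 12.4 °C.

12.4 °C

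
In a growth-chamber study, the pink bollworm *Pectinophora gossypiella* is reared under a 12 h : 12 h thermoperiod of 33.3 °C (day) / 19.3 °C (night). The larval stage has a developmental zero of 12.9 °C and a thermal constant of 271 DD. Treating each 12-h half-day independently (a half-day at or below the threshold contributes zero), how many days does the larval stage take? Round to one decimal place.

Day half: max(0, 33.3 − 12.9) × 0.5 = 20.4 × 0.5 = 10.20 DD.
Night half: max(0, 19.3 − 12.9) × 0.5 = 6.4 × 0.5 = 3.20 DD.
Per 24 h: 13.40 DD/day.
Duration = 271 / 13.40 = 20.224 ≈ 20.2 days.

20.2 days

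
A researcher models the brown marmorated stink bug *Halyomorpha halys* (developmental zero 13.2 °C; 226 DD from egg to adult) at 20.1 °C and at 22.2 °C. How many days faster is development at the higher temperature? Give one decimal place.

7.6 days

At 20.1 °C: 226 / (20.1 − 13.2) = 226 / 6.9 = 32.754 d.
At 22.2 °C: 226 / (22.2 − 13.2) = 226 / 9.0 = 25.111 d.
Difference = |32.754 − 25.111| = 7.643 ≈ 7.6 days.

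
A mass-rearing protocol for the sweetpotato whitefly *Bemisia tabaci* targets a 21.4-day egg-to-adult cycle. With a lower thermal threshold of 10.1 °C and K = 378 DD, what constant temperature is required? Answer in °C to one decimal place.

27.8 °C

Required daily accumulation = 378 / 21.4 = 17.664 DD/day.
T = T_base + 17.664 = 10.1 + 17.664 = 27.764 ≈ 27.8 °C.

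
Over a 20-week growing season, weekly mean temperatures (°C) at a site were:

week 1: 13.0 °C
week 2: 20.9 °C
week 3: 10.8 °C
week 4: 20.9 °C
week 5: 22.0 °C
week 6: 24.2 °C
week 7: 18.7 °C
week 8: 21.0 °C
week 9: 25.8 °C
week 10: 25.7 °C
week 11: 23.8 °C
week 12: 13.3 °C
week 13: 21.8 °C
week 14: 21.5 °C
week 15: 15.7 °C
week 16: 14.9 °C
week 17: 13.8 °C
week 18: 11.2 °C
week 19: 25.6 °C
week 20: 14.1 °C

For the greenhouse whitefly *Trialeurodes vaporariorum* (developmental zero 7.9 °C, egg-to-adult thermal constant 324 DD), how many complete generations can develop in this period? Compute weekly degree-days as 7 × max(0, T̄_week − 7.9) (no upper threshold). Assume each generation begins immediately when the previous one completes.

Weekly DD (7 × max(0, T̄ − 7.9)): 35.7, 91.0, 20.3, 91.0, 98.7, 114.1, 75.6, 91.7, 125.3, 124.6, 111.3, 37.8, 97.3, 95.2, 54.6, 49.0, 41.3, 23.1, 123.9, 43.4.
Season total = 1544.9 DD.
Complete generations = ⌊1544.9 / 324⌋ = 4.

4 generations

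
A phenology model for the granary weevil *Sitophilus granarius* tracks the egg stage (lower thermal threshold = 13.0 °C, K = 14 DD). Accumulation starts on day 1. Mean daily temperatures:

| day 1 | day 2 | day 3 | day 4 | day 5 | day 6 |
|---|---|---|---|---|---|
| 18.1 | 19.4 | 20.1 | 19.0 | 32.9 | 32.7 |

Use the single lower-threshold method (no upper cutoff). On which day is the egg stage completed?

Daily DD above 13.0 °C: 5.1, 6.4, 7.1, 6.0, 19.9, 19.7.
Cumulative: 5.1, 11.5, 18.6, 24.6, 44.5, 64.2.
The total first reaches 14 DD on day 3.

day 3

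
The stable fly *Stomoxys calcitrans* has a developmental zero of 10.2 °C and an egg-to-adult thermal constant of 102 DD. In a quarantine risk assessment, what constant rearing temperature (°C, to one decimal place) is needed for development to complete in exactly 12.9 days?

18.1 °C

Required daily accumulation = 102 / 12.9 = 7.907 DD/day.
T = T_base + 7.907 = 10.2 + 7.907 = 18.107 ≈ 18.1 °C.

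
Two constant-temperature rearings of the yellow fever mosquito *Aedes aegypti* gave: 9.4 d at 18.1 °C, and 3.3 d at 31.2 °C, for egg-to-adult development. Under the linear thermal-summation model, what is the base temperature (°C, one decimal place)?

Linear rate model ⇒ the product D·(T − T_b) is constant across temperatures.
9.4·(18.1 − T_b) = 3.3·(31.2 − T_b)
T_b = (9.4·18.1 − 3.3·31.2) / (9.4 − 3.3) = 67.18 / 6.1 = 11.013 °C ≈ 11.0 °C.

11.0 °C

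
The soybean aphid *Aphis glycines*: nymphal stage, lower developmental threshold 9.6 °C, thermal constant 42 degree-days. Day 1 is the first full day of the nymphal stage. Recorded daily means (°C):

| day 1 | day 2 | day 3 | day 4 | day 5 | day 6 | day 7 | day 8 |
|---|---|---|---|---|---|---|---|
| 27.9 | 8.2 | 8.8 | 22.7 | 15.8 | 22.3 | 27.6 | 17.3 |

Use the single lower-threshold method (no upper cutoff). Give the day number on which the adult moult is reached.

Daily DD above 9.6 °C: 18.3, 0.0, 0.0, 13.1, 6.2, 12.7, 18.0, 7.7.
Cumulative: 18.3, 18.3, 18.3, 31.4, 37.6, 50.3, 68.3, 76.0.
The total first reaches 42 DD on day 6.

day 6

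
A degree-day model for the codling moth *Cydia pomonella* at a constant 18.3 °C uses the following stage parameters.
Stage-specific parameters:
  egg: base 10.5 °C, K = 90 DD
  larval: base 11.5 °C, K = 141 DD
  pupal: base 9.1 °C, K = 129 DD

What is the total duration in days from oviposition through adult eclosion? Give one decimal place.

egg: 90 / (18.3 − 10.5) = 90 / 7.8 = 11.538 d.
larval: 141 / (18.3 − 11.5) = 141 / 6.8 = 20.735 d.
pupal: 129 / (18.3 − 9.1) = 129 / 9.2 = 14.022 d.
Sum = 46.295 ≈ 46.3 days.

46.3 days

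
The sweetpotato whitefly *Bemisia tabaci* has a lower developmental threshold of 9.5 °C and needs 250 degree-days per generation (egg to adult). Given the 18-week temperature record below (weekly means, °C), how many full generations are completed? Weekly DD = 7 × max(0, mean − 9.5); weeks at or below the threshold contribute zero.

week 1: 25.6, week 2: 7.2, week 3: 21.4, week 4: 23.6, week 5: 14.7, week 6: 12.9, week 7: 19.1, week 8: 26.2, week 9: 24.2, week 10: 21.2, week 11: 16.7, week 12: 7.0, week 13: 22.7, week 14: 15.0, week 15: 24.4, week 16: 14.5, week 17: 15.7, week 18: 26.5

Weekly DD (7 × max(0, T̄ − 9.5)): 112.7, 0.0, 83.3, 98.7, 36.4, 23.8, 67.2, 116.9, 102.9, 81.9, 50.4, 0.0, 92.4, 38.5, 104.3, 35.0, 43.4, 119.0.
Season total = 1206.8 DD.
Complete generations = ⌊1206.8 / 250⌋ = 4.

4 generations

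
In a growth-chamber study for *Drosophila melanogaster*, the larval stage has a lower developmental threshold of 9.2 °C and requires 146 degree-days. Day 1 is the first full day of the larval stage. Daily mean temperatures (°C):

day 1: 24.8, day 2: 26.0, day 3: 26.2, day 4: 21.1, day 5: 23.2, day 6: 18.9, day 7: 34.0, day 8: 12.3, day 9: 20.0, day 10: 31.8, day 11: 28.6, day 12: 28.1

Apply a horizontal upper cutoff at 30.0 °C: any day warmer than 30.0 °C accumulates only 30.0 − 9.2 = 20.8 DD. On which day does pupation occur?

Daily DD above 9.2 °C (capped at 20.8): 15.6, 16.8, 17.0, 11.9, 14.0, 9.7, 20.8, 3.1, 10.8, 20.8, 19.4, 18.9.
Cumulative: 15.6, 32.4, 49.4, 61.3, 75.3, 85.0, 105.8, 108.9, 119.7, 140.5, 159.9, 178.8.
The total first reaches 146 DD on day 11.

day 11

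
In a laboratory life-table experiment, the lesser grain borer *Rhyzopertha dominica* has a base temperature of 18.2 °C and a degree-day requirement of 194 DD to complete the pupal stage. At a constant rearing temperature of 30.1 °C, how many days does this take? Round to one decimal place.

16.3 days

Daily accumulation = 30.1 − 18.2 = 11.9 DD/day.
Duration = 194 / 11.9 = 16.303 ≈ 16.3 days.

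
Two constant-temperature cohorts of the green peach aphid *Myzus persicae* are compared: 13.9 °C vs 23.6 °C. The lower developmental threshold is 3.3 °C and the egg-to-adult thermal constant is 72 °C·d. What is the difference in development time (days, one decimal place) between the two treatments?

At 13.9 °C: 72 / (13.9 − 3.3) = 72 / 10.6 = 6.792 d.
At 23.6 °C: 72 / (23.6 − 3.3) = 72 / 20.3 = 3.547 d.
Difference = |6.792 − 3.547| = 3.246 ≈ 3.2 days.

3.2 days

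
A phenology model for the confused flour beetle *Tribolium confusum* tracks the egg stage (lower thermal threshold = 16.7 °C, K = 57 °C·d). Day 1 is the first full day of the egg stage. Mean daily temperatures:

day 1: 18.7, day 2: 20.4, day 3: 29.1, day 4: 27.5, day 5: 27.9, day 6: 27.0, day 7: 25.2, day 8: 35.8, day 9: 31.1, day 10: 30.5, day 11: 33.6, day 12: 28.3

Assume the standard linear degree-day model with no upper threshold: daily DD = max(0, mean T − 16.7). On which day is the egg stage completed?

day 7

Daily DD above 16.7 °C: 2.0, 3.7, 12.4, 10.8, 11.2, 10.3, 8.5, 19.1, 14.4, 13.8, 16.9, 11.6.
Cumulative: 2.0, 5.7, 18.1, 28.9, 40.1, 50.4, 58.9, 78.0, 92.4, 106.2, 123.1, 134.7.
The total first reaches 57 DD on day 7.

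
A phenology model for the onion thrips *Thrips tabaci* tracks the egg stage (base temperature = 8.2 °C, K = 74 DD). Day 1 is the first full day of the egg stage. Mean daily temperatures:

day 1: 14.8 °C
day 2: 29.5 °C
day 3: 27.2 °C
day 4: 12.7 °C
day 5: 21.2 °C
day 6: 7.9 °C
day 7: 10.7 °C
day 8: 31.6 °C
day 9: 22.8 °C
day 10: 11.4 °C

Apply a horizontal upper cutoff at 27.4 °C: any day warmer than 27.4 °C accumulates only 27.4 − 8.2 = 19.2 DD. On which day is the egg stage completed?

day 8

Daily DD above 8.2 °C (capped at 19.2): 6.6, 19.2, 19.0, 4.5, 13.0, 0.0, 2.5, 19.2, 14.6, 3.2.
Cumulative: 6.6, 25.8, 44.8, 49.3, 62.3, 62.3, 64.8, 84.0, 98.6, 101.8.
The total first reaches 74 DD on day 8.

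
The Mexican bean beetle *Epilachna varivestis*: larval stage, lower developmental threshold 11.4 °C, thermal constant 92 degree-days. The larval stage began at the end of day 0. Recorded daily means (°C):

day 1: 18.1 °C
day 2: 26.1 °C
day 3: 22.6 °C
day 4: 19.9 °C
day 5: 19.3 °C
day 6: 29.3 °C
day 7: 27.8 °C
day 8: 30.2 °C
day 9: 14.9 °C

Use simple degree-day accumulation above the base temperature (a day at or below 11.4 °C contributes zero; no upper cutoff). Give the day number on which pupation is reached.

Daily DD above 11.4 °C: 6.7, 14.7, 11.2, 8.5, 7.9, 17.9, 16.4, 18.8, 3.5.
Cumulative: 6.7, 21.4, 32.6, 41.1, 49.0, 66.9, 83.3, 102.1, 105.6.
The total first reaches 92 DD on day 8.

day 8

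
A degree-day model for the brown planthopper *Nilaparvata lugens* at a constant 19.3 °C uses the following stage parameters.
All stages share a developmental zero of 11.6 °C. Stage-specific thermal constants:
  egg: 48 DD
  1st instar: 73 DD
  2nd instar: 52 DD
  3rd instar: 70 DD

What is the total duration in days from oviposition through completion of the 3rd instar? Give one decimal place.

Daily accumulation at 19.3 °C = 19.3 − 11.6 = 7.7 DD/day.
Total K = 48 + 73 + 52 + 70 = 243 DD.
Total duration = 243 / 7.7 = 31.558 ≈ 31.6 days.

31.6 days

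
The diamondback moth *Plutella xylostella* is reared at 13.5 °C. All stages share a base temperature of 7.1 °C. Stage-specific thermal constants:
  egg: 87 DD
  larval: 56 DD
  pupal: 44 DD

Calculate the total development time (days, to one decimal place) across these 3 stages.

29.2 days

Daily accumulation at 13.5 °C = 13.5 − 7.1 = 6.4 DD/day.
Total K = 87 + 56 + 44 = 187 DD.
Total duration = 187 / 6.4 = 29.219 ≈ 29.2 days.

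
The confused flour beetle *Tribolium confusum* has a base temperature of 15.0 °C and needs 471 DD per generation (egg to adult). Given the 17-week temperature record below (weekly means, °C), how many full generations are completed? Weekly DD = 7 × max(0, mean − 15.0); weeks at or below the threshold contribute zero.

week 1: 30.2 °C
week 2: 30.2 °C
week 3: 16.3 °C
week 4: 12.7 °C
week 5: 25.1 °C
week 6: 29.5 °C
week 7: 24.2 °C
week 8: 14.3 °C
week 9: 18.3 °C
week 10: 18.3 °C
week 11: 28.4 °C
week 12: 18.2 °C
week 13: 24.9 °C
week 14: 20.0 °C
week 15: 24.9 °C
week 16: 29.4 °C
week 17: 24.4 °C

Weekly DD (7 × max(0, T̄ − 15.0)): 106.4, 106.4, 9.1, 0.0, 70.7, 101.5, 64.4, 0.0, 23.1, 23.1, 93.8, 22.4, 69.3, 35.0, 69.3, 100.8, 65.8.
Season total = 961.1 DD.
Complete generations = ⌊961.1 / 471⌋ = 2.

2 generations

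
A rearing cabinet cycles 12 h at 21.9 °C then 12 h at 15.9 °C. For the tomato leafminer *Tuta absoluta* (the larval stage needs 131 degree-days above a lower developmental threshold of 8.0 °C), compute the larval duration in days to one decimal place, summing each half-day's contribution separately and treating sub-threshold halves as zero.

12.0 days

Day half: max(0, 21.9 − 8.0) × 0.5 = 13.9 × 0.5 = 6.95 DD.
Night half: max(0, 15.9 − 8.0) × 0.5 = 7.9 × 0.5 = 3.95 DD.
Per 24 h: 10.90 DD/day.
Duration = 131 / 10.90 = 12.018 ≈ 12.0 days.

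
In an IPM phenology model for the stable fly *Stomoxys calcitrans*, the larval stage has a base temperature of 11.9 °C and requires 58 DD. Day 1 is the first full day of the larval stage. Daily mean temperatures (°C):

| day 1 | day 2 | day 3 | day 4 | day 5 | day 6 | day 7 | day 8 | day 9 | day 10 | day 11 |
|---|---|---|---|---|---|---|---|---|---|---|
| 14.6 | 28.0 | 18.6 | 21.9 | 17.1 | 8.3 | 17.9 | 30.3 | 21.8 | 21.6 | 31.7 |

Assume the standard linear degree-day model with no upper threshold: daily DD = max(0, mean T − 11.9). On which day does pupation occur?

day 8

Daily DD above 11.9 °C: 2.7, 16.1, 6.7, 10.0, 5.2, 0.0, 6.0, 18.4, 9.9, 9.7, 19.8.
Cumulative: 2.7, 18.8, 25.5, 35.5, 40.7, 40.7, 46.7, 65.1, 75.0, 84.7, 104.5.
The total first reaches 58 DD on day 8.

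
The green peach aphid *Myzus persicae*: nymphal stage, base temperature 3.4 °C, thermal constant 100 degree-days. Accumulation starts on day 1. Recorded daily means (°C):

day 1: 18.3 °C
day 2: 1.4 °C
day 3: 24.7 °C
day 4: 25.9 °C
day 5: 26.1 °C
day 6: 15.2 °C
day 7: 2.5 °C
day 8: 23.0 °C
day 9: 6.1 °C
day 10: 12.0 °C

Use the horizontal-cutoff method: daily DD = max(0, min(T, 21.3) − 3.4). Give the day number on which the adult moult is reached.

day 9

Daily DD above 3.4 °C (capped at 17.9): 14.9, 0.0, 17.9, 17.9, 17.9, 11.8, 0.0, 17.9, 2.7, 8.6.
Cumulative: 14.9, 14.9, 32.8, 50.7, 68.6, 80.4, 80.4, 98.3, 101.0, 109.6.
The total first reaches 100 DD on day 9.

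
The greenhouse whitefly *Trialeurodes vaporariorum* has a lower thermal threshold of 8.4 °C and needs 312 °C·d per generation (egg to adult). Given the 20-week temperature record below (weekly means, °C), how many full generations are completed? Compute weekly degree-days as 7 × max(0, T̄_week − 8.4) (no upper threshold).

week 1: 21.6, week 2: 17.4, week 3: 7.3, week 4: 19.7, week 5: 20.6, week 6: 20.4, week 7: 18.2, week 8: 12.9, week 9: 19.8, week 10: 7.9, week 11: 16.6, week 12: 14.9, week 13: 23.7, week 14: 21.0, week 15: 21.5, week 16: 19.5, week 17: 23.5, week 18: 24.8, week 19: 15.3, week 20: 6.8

4 generations

Weekly DD (7 × max(0, T̄ − 8.4)): 92.4, 63.0, 0.0, 79.1, 85.4, 84.0, 68.6, 31.5, 79.8, 0.0, 57.4, 45.5, 107.1, 88.2, 91.7, 77.7, 105.7, 114.8, 48.3, 0.0.
Season total = 1320.2 DD.
Complete generations = ⌊1320.2 / 312⌋ = 4.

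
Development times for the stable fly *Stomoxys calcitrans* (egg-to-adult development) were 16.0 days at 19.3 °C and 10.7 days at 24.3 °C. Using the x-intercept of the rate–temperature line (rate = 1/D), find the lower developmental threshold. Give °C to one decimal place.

9.2 °C

Under the model K = D·(T − T_b), so D₁·(T₁ − T_b) = D₂·(T₂ − T_b).
16.0·(19.3 − T_b) = 10.7·(24.3 − T_b)
T_b = (16.0·19.3 − 10.7·24.3) / (16.0 − 10.7) = 48.79 / 5.3 = 9.206 °C ≈ 9.2 °C.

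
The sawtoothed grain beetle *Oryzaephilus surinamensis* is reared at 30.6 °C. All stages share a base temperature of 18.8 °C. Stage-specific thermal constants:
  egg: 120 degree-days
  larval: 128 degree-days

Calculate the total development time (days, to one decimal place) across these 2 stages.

Daily accumulation at 30.6 °C = 30.6 − 18.8 = 11.8 DD/day.
Total K = 120 + 128 = 248 DD.
Total duration = 248 / 11.8 = 21.017 ≈ 21.0 days.

21.0 days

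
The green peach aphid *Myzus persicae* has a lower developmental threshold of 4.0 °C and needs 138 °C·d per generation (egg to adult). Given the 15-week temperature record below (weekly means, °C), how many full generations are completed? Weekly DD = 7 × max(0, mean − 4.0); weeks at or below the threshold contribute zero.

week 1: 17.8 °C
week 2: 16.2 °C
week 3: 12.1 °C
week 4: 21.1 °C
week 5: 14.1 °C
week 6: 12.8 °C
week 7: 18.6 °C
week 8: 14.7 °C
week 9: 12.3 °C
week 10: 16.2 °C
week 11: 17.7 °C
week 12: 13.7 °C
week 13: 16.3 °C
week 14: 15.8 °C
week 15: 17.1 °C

8 generations

Weekly DD (7 × max(0, T̄ − 4.0)): 96.6, 85.4, 56.7, 119.7, 70.7, 61.6, 102.2, 74.9, 58.1, 85.4, 95.9, 67.9, 86.1, 82.6, 91.7.
Season total = 1235.5 DD.
Complete generations = ⌊1235.5 / 138⌋ = 8.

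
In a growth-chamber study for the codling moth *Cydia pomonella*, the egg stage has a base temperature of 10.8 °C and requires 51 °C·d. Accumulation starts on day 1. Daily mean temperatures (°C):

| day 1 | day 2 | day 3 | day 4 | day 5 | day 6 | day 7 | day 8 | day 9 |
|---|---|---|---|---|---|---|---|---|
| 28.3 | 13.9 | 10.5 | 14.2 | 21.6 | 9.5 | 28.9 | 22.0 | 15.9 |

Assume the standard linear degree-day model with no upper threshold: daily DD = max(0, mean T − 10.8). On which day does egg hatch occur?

day 7

Daily DD above 10.8 °C: 17.5, 3.1, 0.0, 3.4, 10.8, 0.0, 18.1, 11.2, 5.1.
Cumulative: 17.5, 20.6, 20.6, 24.0, 34.8, 34.8, 52.9, 64.1, 69.2.
The total first reaches 51 DD on day 7.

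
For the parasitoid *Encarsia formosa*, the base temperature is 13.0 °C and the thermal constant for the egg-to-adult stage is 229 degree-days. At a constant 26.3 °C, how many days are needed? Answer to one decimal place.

Daily accumulation = 26.3 − 13.0 = 13.3 DD/day.
Duration = 229 / 13.3 = 17.218 ≈ 17.2 days.

17.2 days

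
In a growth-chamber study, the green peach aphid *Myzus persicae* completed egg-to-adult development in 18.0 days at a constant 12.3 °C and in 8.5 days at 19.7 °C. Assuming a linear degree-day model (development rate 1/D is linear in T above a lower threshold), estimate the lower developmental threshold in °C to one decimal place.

5.7 °C

Equal thermal constants: D₁(T₁ − T_b) = D₂(T₂ − T_b).
18.0·(12.3 − T_b) = 8.5·(19.7 − T_b)
T_b = (18.0·12.3 − 8.5·19.7) / (18.0 − 8.5) = 53.95 / 9.5 = 5.679 °C ≈ 5.7 °C.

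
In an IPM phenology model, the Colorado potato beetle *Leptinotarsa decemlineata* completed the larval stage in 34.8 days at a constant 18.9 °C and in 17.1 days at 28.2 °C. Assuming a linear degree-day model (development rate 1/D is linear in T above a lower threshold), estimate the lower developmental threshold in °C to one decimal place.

9.9 °C

Linear rate model ⇒ the product D·(T − T_b) is constant across temperatures.
34.8·(18.9 − T_b) = 17.1·(28.2 − T_b)
T_b = (34.8·18.9 − 17.1·28.2) / (34.8 − 17.1) = 175.50 / 17.7 = 9.915 °C ≈ 9.9 °C.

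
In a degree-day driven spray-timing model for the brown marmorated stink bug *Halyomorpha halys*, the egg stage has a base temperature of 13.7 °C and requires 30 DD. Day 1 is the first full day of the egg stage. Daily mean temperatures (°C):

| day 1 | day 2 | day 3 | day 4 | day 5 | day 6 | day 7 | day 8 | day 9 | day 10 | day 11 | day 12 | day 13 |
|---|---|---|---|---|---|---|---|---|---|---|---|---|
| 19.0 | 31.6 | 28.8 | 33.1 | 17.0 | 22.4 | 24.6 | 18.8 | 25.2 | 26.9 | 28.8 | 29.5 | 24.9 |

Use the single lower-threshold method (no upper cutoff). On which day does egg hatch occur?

Daily DD above 13.7 °C: 5.3, 17.9, 15.1, 19.4, 3.3, 8.7, 10.9, 5.1, 11.5, 13.2, 15.1, 15.8, 11.2.
Cumulative: 5.3, 23.2, 38.3, 57.7, 61.0, 69.7, 80.6, 85.7, 97.2, 110.4, 125.5, 141.3, 152.5.
The total first reaches 30 DD on day 3.

day 3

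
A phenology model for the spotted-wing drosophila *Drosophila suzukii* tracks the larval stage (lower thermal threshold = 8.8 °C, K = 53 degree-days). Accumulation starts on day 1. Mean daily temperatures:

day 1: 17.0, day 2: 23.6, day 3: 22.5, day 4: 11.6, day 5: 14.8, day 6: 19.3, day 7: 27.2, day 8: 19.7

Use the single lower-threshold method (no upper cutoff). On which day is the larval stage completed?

Daily DD above 8.8 °C: 8.2, 14.8, 13.7, 2.8, 6.0, 10.5, 18.4, 10.9.
Cumulative: 8.2, 23.0, 36.7, 39.5, 45.5, 56.0, 74.4, 85.3.
The total first reaches 53 DD on day 6.

day 6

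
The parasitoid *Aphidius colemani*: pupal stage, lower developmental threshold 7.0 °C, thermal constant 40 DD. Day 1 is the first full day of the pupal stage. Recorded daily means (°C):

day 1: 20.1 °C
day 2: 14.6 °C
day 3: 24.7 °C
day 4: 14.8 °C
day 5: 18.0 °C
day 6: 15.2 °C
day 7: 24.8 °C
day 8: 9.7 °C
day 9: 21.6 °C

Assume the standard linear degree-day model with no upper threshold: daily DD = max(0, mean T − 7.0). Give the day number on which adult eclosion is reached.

day 4

Daily DD above 7.0 °C: 13.1, 7.6, 17.7, 7.8, 11.0, 8.2, 17.8, 2.7, 14.6.
Cumulative: 13.1, 20.7, 38.4, 46.2, 57.2, 65.4, 83.2, 85.9, 100.5.
The total first reaches 40 DD on day 4.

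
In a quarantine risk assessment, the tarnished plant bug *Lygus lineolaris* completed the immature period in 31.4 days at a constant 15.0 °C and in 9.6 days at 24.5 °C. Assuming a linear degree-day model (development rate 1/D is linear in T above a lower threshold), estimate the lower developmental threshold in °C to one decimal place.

Linear rate model ⇒ the product D·(T − T_b) is constant across temperatures.
31.4·(15.0 − T_b) = 9.6·(24.5 − T_b)
T_b = (31.4·15.0 − 9.6·24.5) / (31.4 − 9.6) = 235.80 / 21.8 = 10.817 °C ≈ 10.8 °C.

10.8 °C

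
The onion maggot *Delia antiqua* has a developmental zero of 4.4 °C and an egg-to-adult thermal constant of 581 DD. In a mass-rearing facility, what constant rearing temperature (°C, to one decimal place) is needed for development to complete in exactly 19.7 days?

33.9 °C

Required daily accumulation = 581 / 19.7 = 29.492 DD/day.
T = T_base + 29.492 = 4.4 + 29.492 = 33.892 ≈ 33.9 °C.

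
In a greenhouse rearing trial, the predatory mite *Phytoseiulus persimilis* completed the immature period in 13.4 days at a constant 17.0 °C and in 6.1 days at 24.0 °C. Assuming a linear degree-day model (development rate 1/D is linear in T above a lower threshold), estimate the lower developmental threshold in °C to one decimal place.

Equal thermal constants: D₁(T₁ − T_b) = D₂(T₂ − T_b).
13.4·(17.0 − T_b) = 6.1·(24.0 − T_b)
T_b = (13.4·17.0 − 6.1·24.0) / (13.4 − 6.1) = 81.40 / 7.3 = 11.151 °C ≈ 11.2 °C.

11.2 °C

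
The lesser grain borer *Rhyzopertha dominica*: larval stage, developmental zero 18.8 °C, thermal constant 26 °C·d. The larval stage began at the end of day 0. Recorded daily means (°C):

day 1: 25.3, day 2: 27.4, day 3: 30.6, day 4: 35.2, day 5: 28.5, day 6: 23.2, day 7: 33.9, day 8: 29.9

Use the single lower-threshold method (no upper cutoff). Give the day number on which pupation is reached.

Daily DD above 18.8 °C: 6.5, 8.6, 11.8, 16.4, 9.7, 4.4, 15.1, 11.1.
Cumulative: 6.5, 15.1, 26.9, 43.3, 53.0, 57.4, 72.5, 83.6.
The total first reaches 26 DD on day 3.

day 3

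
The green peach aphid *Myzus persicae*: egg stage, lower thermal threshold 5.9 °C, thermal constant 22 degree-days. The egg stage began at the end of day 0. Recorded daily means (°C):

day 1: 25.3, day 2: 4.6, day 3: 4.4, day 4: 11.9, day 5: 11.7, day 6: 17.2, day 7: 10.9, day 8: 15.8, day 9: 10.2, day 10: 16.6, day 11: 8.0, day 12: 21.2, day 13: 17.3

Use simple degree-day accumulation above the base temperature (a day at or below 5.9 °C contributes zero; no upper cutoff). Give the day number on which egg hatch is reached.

Daily DD above 5.9 °C: 19.4, 0.0, 0.0, 6.0, 5.8, 11.3, 5.0, 9.9, 4.3, 10.7, 2.1, 15.3, 11.4.
Cumulative: 19.4, 19.4, 19.4, 25.4, 31.2, 42.5, 47.5, 57.4, 61.7, 72.4, 74.5, 89.8, 101.2.
The total first reaches 22 DD on day 4.

day 4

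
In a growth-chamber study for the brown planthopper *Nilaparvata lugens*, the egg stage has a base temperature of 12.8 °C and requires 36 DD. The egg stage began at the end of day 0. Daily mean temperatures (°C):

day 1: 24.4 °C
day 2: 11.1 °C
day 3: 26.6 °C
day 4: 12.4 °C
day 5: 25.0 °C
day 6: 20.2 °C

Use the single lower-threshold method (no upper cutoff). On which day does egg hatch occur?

day 5

Daily DD above 12.8 °C: 11.6, 0.0, 13.8, 0.0, 12.2, 7.4.
Cumulative: 11.6, 11.6, 25.4, 25.4, 37.6, 45.0.
The total first reaches 36 DD on day 5.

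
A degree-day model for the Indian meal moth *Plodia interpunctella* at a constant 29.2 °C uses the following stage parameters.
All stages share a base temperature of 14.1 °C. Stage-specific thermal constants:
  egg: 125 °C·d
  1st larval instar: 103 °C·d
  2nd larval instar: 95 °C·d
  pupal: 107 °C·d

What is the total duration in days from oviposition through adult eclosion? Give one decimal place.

28.5 days

Daily accumulation at 29.2 °C = 29.2 − 14.1 = 15.1 DD/day.
Total K = 125 + 103 + 95 + 107 = 430 DD.
Total duration = 430 / 15.1 = 28.477 ≈ 28.5 days.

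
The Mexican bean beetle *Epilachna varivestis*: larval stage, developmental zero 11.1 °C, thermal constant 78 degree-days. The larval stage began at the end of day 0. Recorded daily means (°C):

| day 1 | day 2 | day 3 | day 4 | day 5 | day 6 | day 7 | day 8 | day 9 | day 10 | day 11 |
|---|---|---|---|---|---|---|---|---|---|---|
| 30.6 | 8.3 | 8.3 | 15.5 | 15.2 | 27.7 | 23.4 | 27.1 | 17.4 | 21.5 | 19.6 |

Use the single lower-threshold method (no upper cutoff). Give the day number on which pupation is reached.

day 9

Daily DD above 11.1 °C: 19.5, 0.0, 0.0, 4.4, 4.1, 16.6, 12.3, 16.0, 6.3, 10.4, 8.5.
Cumulative: 19.5, 19.5, 19.5, 23.9, 28.0, 44.6, 56.9, 72.9, 79.2, 89.6, 98.1.
The total first reaches 78 DD on day 9.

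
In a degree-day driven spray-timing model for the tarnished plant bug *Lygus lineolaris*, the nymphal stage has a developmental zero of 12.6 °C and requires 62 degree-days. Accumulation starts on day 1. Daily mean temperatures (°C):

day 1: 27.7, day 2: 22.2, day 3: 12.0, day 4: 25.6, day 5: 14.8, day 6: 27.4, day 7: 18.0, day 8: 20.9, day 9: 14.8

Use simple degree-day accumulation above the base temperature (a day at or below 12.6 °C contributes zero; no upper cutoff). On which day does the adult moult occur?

Daily DD above 12.6 °C: 15.1, 9.6, 0.0, 13.0, 2.2, 14.8, 5.4, 8.3, 2.2.
Cumulative: 15.1, 24.7, 24.7, 37.7, 39.9, 54.7, 60.1, 68.4, 70.6.
The total first reaches 62 DD on day 8.

day 8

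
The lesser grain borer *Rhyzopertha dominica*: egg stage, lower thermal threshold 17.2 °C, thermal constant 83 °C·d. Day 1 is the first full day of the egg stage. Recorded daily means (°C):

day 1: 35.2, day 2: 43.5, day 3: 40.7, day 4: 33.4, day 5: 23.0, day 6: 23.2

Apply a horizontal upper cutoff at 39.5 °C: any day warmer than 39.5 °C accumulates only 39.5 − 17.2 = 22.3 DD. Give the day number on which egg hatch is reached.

Daily DD above 17.2 °C (capped at 22.3): 18.0, 22.3, 22.3, 16.2, 5.8, 6.0.
Cumulative: 18.0, 40.3, 62.6, 78.8, 84.6, 90.6.
The total first reaches 83 DD on day 5.

day 5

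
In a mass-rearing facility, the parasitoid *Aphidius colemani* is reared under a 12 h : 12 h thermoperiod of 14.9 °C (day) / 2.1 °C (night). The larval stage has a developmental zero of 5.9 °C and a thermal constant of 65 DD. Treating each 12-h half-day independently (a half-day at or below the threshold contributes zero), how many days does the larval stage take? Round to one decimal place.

Day half: max(0, 14.9 − 5.9) × 0.5 = 9.0 × 0.5 = 4.50 DD.
Night half: max(0, 2.1 − 5.9) × 0.5 = 0.0 × 0.5 = 0.00 DD.
Per 24 h: 4.50 DD/day.
Duration = 65 / 4.50 = 14.444 ≈ 14.4 days.

14.4 days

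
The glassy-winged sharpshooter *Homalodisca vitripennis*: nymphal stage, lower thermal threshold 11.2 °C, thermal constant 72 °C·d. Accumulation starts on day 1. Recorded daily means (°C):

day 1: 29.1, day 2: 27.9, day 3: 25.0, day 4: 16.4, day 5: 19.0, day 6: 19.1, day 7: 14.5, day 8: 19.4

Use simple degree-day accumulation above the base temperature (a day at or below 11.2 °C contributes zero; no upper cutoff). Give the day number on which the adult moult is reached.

day 7

Daily DD above 11.2 °C: 17.9, 16.7, 13.8, 5.2, 7.8, 7.9, 3.3, 8.2.
Cumulative: 17.9, 34.6, 48.4, 53.6, 61.4, 69.3, 72.6, 80.8.
The total first reaches 72 DD on day 7.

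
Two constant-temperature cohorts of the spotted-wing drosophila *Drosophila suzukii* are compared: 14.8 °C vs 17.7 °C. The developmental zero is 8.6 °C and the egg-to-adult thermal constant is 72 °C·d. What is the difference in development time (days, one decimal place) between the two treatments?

At 14.8 °C: 72 / (14.8 − 8.6) = 72 / 6.2 = 11.613 d.
At 17.7 °C: 72 / (17.7 − 8.6) = 72 / 9.1 = 7.912 d.
Difference = |11.613 − 7.912| = 3.701 ≈ 3.7 days.

3.7 days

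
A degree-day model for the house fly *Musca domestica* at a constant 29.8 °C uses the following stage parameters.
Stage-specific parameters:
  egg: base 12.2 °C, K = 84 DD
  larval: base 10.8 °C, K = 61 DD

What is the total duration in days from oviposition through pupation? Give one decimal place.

8.0 days

egg: 84 / (29.8 − 12.2) = 84 / 17.6 = 4.773 d.
larval: 61 / (29.8 − 10.8) = 61 / 19.0 = 3.211 d.
Sum = 7.983 ≈ 8.0 days.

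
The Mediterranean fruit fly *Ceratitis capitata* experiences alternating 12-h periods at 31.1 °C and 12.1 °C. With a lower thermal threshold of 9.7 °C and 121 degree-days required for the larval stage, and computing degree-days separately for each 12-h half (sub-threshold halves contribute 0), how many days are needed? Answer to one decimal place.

10.2 days

Day half: max(0, 31.1 − 9.7) × 0.5 = 21.4 × 0.5 = 10.70 DD.
Night half: max(0, 12.1 − 9.7) × 0.5 = 2.4 × 0.5 = 1.20 DD.
Per 24 h: 11.90 DD/day.
Duration = 121 / 11.90 = 10.168 ≈ 10.2 days.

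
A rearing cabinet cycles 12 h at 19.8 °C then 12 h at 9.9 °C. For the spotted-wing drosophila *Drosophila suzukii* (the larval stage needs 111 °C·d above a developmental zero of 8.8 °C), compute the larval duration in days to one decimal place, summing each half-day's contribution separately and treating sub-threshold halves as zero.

Day half: max(0, 19.8 − 8.8) × 0.5 = 11.0 × 0.5 = 5.50 DD.
Night half: max(0, 9.9 − 8.8) × 0.5 = 1.1 × 0.5 = 0.55 DD.
Per 24 h: 6.05 DD/day.
Duration = 111 / 6.05 = 18.347 ≈ 18.3 days.

18.3 days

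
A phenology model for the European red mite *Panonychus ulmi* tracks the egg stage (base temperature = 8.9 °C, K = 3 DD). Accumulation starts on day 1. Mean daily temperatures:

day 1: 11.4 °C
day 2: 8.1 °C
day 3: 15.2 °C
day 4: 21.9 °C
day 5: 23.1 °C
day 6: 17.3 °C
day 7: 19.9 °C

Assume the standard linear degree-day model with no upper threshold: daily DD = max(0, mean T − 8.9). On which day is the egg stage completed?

day 3

Daily DD above 8.9 °C: 2.5, 0.0, 6.3, 13.0, 14.2, 8.4, 11.0.
Cumulative: 2.5, 2.5, 8.8, 21.8, 36.0, 44.4, 55.4.
The total first reaches 3 DD on day 3.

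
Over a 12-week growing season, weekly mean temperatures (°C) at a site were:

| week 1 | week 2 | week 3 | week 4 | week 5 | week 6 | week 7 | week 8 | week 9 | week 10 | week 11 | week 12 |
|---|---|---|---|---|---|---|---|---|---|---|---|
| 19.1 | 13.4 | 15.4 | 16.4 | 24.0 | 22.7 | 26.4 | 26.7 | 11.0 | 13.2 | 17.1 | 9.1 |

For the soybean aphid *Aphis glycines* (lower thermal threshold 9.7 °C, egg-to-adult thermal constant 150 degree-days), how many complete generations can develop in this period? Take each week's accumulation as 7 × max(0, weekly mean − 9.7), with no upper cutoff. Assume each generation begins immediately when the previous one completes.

4 generations

Weekly DD (7 × max(0, T̄ − 9.7)): 65.8, 25.9, 39.9, 46.9, 100.1, 91.0, 116.9, 119.0, 9.1, 24.5, 51.8, 0.0.
Season total = 690.9 DD.
Complete generations = ⌊690.9 / 150⌋ = 4.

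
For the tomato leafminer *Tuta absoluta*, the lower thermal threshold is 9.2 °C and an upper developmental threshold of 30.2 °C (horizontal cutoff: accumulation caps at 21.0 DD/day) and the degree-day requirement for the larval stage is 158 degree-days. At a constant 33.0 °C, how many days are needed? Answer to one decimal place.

Temperature 33.0 °C exceeds the upper threshold, so daily accumulation caps at 30.2 − 9.2 = 21.0 DD/day.
Duration = 158 / 21.0 = 7.524 ≈ 7.5 days.

7.5 days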